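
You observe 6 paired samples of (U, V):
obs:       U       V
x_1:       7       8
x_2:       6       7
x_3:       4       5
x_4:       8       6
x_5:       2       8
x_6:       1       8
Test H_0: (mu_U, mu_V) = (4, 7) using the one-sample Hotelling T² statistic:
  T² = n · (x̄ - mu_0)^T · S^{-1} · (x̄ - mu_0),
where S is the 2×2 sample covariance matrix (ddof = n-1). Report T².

Step 1 — sample mean vector:
  mean(U) = (7 + 6 + 4 + 8 + 2 + 1) / 6 = 28/6 = 4.6667
  mean(V) = (8 + 7 + 5 + 6 + 8 + 8) / 6 = 42/6 = 7
  x̄ = (4.6667, 7),  deviation x̄ - mu_0 = (4.6667, 7) - (4, 7) = (0.6667, 0).

Step 2 — sample covariance matrix, S[i,j] = (1/(n-1)) · Σ_k (x_{k,i} - mean_i) · (x_{k,j} - mean_j), divisor n-1 = 5:
  S[U,U] = ((2.3333)·(2.3333) + (1.3333)·(1.3333) + (-0.6667)·(-0.6667) + (3.3333)·(3.3333) + (-2.6667)·(-2.6667) + (-3.6667)·(-3.6667)) / 5 = 39.3333/5 = 7.8667
  S[U,V] = ((2.3333)·(1) + (1.3333)·(0) + (-0.6667)·(-2) + (3.3333)·(-1) + (-2.6667)·(1) + (-3.6667)·(1)) / 5 = -6/5 = -1.2
  S[V,V] = ((1)·(1) + (0)·(0) + (-2)·(-2) + (-1)·(-1) + (1)·(1) + (1)·(1)) / 5 = 8/5 = 1.6
  S = [[7.8667, -1.2],
 [-1.2, 1.6]].

Step 3 — invert S. det(S) = 7.8667·1.6 - (-1.2)² = 11.1467.
  S^{-1} = (1/det) · [[d, -b], [-b, a]] = [[0.1435, 0.1077],
 [0.1077, 0.7057]].

Step 4 — quadratic form (x̄ - mu_0)^T · S^{-1} · (x̄ - mu_0):
  S^{-1} · (x̄ - mu_0) = (0.0957, 0.0718),
  (x̄ - mu_0)^T · [...] = (0.6667)·(0.0957) + (0)·(0.0718) = 0.0638.

Step 5 — scale by n: T² = 6 · 0.0638 = 0.3828.

T² ≈ 0.3828


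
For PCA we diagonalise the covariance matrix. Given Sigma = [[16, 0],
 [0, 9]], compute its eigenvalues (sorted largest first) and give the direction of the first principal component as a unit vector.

Step 1 — characteristic polynomial of 2×2 Sigma:
  det(Sigma - λI) = λ² - trace · λ + det = 0.
  trace = 16 + 9 = 25, det = 16·9 - (0)² = 144.
Step 2 — discriminant:
  Δ = trace² - 4·det = 625 - 576 = 49.
Step 3 — eigenvalues:
  λ = (trace ± √Δ)/2 = (25 ± 7)/2,
  λ_1 = 16,  λ_2 = 9.

Step 4 — unit eigenvector for λ_1: Sigma is diagonal, so its eigenvectors are the coordinate axes. λ_1 = 16 is the diagonal entry on the first coordinate axis, hence
  v_1 = (1, 0) (||v_1|| = 1).

λ_1 = 16,  λ_2 = 9;  v_1 ≈ (1, 0)


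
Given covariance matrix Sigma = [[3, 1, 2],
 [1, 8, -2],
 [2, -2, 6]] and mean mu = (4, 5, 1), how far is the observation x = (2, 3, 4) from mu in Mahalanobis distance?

Step 1 — centre the observation: (x - mu) = (-2, -2, 3).

Step 2 — invert Sigma (cofactor / det for 3×3, or solve directly):
  Sigma^{-1} = [[0.5116, -0.1163, -0.2093],
 [-0.1163, 0.1628, 0.093],
 [-0.2093, 0.093, 0.2674]].

Step 3 — form the quadratic (x - mu)^T · Sigma^{-1} · (x - mu):
  Sigma^{-1} · (x - mu) = (-1.4186, 0.186, 1.0349).
  (x - mu)^T · [Sigma^{-1} · (x - mu)] = (-2)·(-1.4186) + (-2)·(0.186) + (3)·(1.0349) = 5.5698.

Step 4 — take square root: d = √(5.5698) ≈ 2.36.

d(x, mu) = √(5.5698) ≈ 2.36


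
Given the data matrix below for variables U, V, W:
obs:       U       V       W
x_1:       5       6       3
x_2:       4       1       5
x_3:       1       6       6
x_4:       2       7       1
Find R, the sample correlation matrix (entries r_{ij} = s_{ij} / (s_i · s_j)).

Step 1 — column means:
  mean(U) = (5 + 4 + 1 + 2) / 4 = 12/4 = 3
  mean(V) = (6 + 1 + 6 + 7) / 4 = 20/4 = 5
  mean(W) = (3 + 5 + 6 + 1) / 4 = 15/4 = 3.75

Step 2 — sample variances and covariances s[i,j] = (1/(n-1)) · Σ_k (x_{k,i} - mean_i) · (x_{k,j} - mean_j), with n-1 = 3:
  s[U,U] = ((2)·(2) + (1)·(1) + (-2)·(-2) + (-1)·(-1)) / 3 = 10/3 = 3.3333
  s[U,V] = ((2)·(1) + (1)·(-4) + (-2)·(1) + (-1)·(2)) / 3 = -6/3 = -2
  s[U,W] = ((2)·(-0.75) + (1)·(1.25) + (-2)·(2.25) + (-1)·(-2.75)) / 3 = -2/3 = -0.6667
  s[V,V] = ((1)·(1) + (-4)·(-4) + (1)·(1) + (2)·(2)) / 3 = 22/3 = 7.3333
  s[V,W] = ((1)·(-0.75) + (-4)·(1.25) + (1)·(2.25) + (2)·(-2.75)) / 3 = -9/3 = -3
  s[W,W] = ((-0.75)·(-0.75) + (1.25)·(1.25) + (2.25)·(2.25) + (-2.75)·(-2.75)) / 3 = 14.75/3 = 4.9167
  Sample standard deviations s_i = √(s[i,i]):
  s(U) = √(3.3333) = 1.8257
  s(V) = √(7.3333) = 2.708
  s(W) = √(4.9167) = 2.2174

Step 3 — r_{ij} = s_{ij} / (s_i · s_j):
  r[U,U] = 1 (diagonal).
  r[U,V] = -2 / (1.8257 · 2.708) = -2 / 4.9441 = -0.4045
  r[U,W] = -0.6667 / (1.8257 · 2.2174) = -0.6667 / 4.0483 = -0.1647
  r[V,V] = 1 (diagonal).
  r[V,W] = -3 / (2.708 · 2.2174) = -3 / 6.0046 = -0.4996
  r[W,W] = 1 (diagonal).

R is symmetric with unit diagonal. Assembling:

R = [[1, -0.4045, -0.1647],
 [-0.4045, 1, -0.4996],
 [-0.1647, -0.4996, 1]]


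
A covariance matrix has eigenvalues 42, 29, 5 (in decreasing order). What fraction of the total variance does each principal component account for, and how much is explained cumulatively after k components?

Step 1 — total variance = trace(Sigma) = Σ λ_i = 42 + 29 + 5 = 76.

Step 2 — fraction explained by component i = λ_i / Σ λ:
  PC1: 42/76 = 0.5526
  PC2: 29/76 = 0.3816
  PC3: 5/76 = 0.0658

Step 3 — cumulative fraction after k components = (λ_1 + ... + λ_k) / Σ λ:
  k = 1: 42/76 = 0.5526
  k = 2: (42 + 29)/76 = 71/76 = 0.9342
  k = 3: (42 + 29 + 5)/76 = 76/76 = 1

Summary (fraction, with percent):

explained: PC1 0.5526 (55.26%), PC2 0.3816 (38.16%), PC3 0.0658 (6.58%);  cumulative: 0.5526, 0.9342, 1


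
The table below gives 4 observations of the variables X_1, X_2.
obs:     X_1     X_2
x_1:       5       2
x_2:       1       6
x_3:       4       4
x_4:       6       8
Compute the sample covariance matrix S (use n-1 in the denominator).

Step 1 — column means:
  mean(X_1) = (5 + 1 + 4 + 6) / 4 = 16/4 = 4
  mean(X_2) = (2 + 6 + 4 + 8) / 4 = 20/4 = 5

Step 2 — sample covariance S[i,j] = (1/(n-1)) · Σ_k (x_{k,i} - mean_i) · (x_{k,j} - mean_j), with n-1 = 3.
  S[X_1,X_1] = ((1)·(1) + (-3)·(-3) + (0)·(0) + (2)·(2)) / 3 = 14/3 = 4.6667
  S[X_1,X_2] = ((1)·(-3) + (-3)·(1) + (0)·(-1) + (2)·(3)) / 3 = 0/3 = 0
  S[X_2,X_2] = ((-3)·(-3) + (1)·(1) + (-1)·(-1) + (3)·(3)) / 3 = 20/3 = 6.6667

S is symmetric (S[j,i] = S[i,j]). Assembling:

S = [[4.6667, 0],
 [0, 6.6667]]


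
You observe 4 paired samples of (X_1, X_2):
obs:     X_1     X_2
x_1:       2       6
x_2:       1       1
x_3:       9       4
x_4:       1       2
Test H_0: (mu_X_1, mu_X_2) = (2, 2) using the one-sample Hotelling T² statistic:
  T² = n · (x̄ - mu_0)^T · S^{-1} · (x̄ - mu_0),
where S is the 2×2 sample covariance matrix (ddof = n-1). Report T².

Step 1 — sample mean vector:
  mean(X_1) = (2 + 1 + 9 + 1) / 4 = 13/4 = 3.25
  mean(X_2) = (6 + 1 + 4 + 2) / 4 = 13/4 = 3.25
  x̄ = (3.25, 3.25),  deviation x̄ - mu_0 = (3.25, 3.25) - (2, 2) = (1.25, 1.25).

Step 2 — sample covariance matrix, S[i,j] = (1/(n-1)) · Σ_k (x_{k,i} - mean_i) · (x_{k,j} - mean_j), divisor n-1 = 3:
  S[X_1,X_1] = ((-1.25)·(-1.25) + (-2.25)·(-2.25) + (5.75)·(5.75) + (-2.25)·(-2.25)) / 3 = 44.75/3 = 14.9167
  S[X_1,X_2] = ((-1.25)·(2.75) + (-2.25)·(-2.25) + (5.75)·(0.75) + (-2.25)·(-1.25)) / 3 = 8.75/3 = 2.9167
  S[X_2,X_2] = ((2.75)·(2.75) + (-2.25)·(-2.25) + (0.75)·(0.75) + (-1.25)·(-1.25)) / 3 = 14.75/3 = 4.9167
  S = [[14.9167, 2.9167],
 [2.9167, 4.9167]].

Step 3 — invert S. det(S) = 14.9167·4.9167 - (2.9167)² = 64.8333.
  S^{-1} = (1/det) · [[d, -b], [-b, a]] = [[0.0758, -0.045],
 [-0.045, 0.2301]].

Step 4 — quadratic form (x̄ - mu_0)^T · S^{-1} · (x̄ - mu_0):
  S^{-1} · (x̄ - mu_0) = (0.0386, 0.2314),
  (x̄ - mu_0)^T · [...] = (1.25)·(0.0386) + (1.25)·(0.2314) = 0.3374.

Step 5 — scale by n: T² = 4 · 0.3374 = 1.3496.

T² ≈ 1.3496


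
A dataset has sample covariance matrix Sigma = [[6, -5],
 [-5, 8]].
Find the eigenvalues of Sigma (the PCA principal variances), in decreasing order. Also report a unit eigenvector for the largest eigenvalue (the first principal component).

Step 1 — characteristic polynomial of 2×2 Sigma:
  det(Sigma - λI) = λ² - trace · λ + det = 0.
  trace = 6 + 8 = 14, det = 6·8 - (-5)² = 23.
Step 2 — discriminant:
  Δ = trace² - 4·det = 196 - 92 = 104.
Step 3 — eigenvalues:
  λ = (trace ± √Δ)/2 = (14 ± 10.198)/2,
  λ_1 = 12.099,  λ_2 = 1.901.

Step 4 — unit eigenvector for λ_1: solve (Sigma - λ_1 I)v = 0. First row:
  (6 - 12.099)·v_x + (-5)·v_y = 0, i.e. (-6.099)·v_x + (-5)·v_y = 0,
  so v ∝ (b, λ_1 - a) = (-5, 6.099); multiply by -1 so the first entry is positive: u = (5, -6.099).
  ||u|| = √((5)² + (-6.099)²) = √(62.198) ≈ 7.8866,
  v_1 = u/||u|| ≈ (0.634, -0.7733) (||v_1|| = 1).

λ_1 = 12.099,  λ_2 = 1.901;  v_1 ≈ (0.634, -0.7733)


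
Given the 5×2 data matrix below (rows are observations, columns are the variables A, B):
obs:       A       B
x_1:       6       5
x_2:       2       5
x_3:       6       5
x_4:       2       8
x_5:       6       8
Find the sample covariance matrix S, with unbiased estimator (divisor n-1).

Step 1 — column means:
  mean(A) = (6 + 2 + 6 + 2 + 6) / 5 = 22/5 = 4.4
  mean(B) = (5 + 5 + 5 + 8 + 8) / 5 = 31/5 = 6.2

Step 2 — sample covariance S[i,j] = (1/(n-1)) · Σ_k (x_{k,i} - mean_i) · (x_{k,j} - mean_j), with n-1 = 4.
  S[A,A] = ((1.6)·(1.6) + (-2.4)·(-2.4) + (1.6)·(1.6) + (-2.4)·(-2.4) + (1.6)·(1.6)) / 4 = 19.2/4 = 4.8
  S[A,B] = ((1.6)·(-1.2) + (-2.4)·(-1.2) + (1.6)·(-1.2) + (-2.4)·(1.8) + (1.6)·(1.8)) / 4 = -2.4/4 = -0.6
  S[B,B] = ((-1.2)·(-1.2) + (-1.2)·(-1.2) + (-1.2)·(-1.2) + (1.8)·(1.8) + (1.8)·(1.8)) / 4 = 10.8/4 = 2.7

S is symmetric (S[j,i] = S[i,j]). Assembling:

S = [[4.8, -0.6],
 [-0.6, 2.7]]


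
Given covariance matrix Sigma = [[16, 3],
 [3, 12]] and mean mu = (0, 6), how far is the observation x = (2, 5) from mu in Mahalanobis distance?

Step 1 — centre the observation: (x - mu) = (2, -1).

Step 2 — invert Sigma. det(Sigma) = 16·12 - (3)² = 183.
  Sigma^{-1} = (1/det) · [[d, -b], [-b, a]] = [[0.0656, -0.0164],
 [-0.0164, 0.0874]].

Step 3 — form the quadratic (x - mu)^T · Sigma^{-1} · (x - mu):
  Sigma^{-1} · (x - mu) = (0.1475, -0.1202).
  (x - mu)^T · [Sigma^{-1} · (x - mu)] = (2)·(0.1475) + (-1)·(-0.1202) = 0.4153.

Step 4 — take square root: d = √(0.4153) ≈ 0.6444.

d(x, mu) = √(0.4153) ≈ 0.6444


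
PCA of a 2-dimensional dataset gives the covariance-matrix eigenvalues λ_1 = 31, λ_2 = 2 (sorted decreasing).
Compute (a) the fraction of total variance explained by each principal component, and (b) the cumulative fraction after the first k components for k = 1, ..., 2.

Step 1 — total variance = trace(Sigma) = Σ λ_i = 31 + 2 = 33.

Step 2 — fraction explained by component i = λ_i / Σ λ:
  PC1: 31/33 = 0.9394
  PC2: 2/33 = 0.0606

Step 3 — cumulative fraction after k components = (λ_1 + ... + λ_k) / Σ λ:
  k = 1: 31/33 = 0.9394
  k = 2: (31 + 2)/33 = 33/33 = 1

Summary (fraction, with percent):

explained: PC1 0.9394 (93.94%), PC2 0.0606 (6.06%);  cumulative: 0.9394, 1


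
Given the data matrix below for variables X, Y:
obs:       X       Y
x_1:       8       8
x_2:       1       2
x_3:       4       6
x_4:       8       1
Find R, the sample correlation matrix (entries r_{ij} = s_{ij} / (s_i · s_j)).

Step 1 — column means:
  mean(X) = (8 + 1 + 4 + 8) / 4 = 21/4 = 5.25
  mean(Y) = (8 + 2 + 6 + 1) / 4 = 17/4 = 4.25

Step 2 — sample variances and covariances s[i,j] = (1/(n-1)) · Σ_k (x_{k,i} - mean_i) · (x_{k,j} - mean_j), with n-1 = 3:
  s[X,X] = ((2.75)·(2.75) + (-4.25)·(-4.25) + (-1.25)·(-1.25) + (2.75)·(2.75)) / 3 = 34.75/3 = 11.5833
  s[X,Y] = ((2.75)·(3.75) + (-4.25)·(-2.25) + (-1.25)·(1.75) + (2.75)·(-3.25)) / 3 = 8.75/3 = 2.9167
  s[Y,Y] = ((3.75)·(3.75) + (-2.25)·(-2.25) + (1.75)·(1.75) + (-3.25)·(-3.25)) / 3 = 32.75/3 = 10.9167
  Sample standard deviations s_i = √(s[i,i]):
  s(X) = √(11.5833) = 3.4034
  s(Y) = √(10.9167) = 3.304

Step 3 — r_{ij} = s_{ij} / (s_i · s_j):
  r[X,X] = 1 (diagonal).
  r[X,Y] = 2.9167 / (3.4034 · 3.304) = 2.9167 / 11.2451 = 0.2594
  r[Y,Y] = 1 (diagonal).

R is symmetric with unit diagonal. Assembling:

R = [[1, 0.2594],
 [0.2594, 1]]


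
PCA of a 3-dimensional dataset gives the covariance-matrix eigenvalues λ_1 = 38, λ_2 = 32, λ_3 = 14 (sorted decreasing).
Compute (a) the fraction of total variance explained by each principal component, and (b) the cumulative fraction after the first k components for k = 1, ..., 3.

Step 1 — total variance = trace(Sigma) = Σ λ_i = 38 + 32 + 14 = 84.

Step 2 — fraction explained by component i = λ_i / Σ λ:
  PC1: 38/84 = 0.4524
  PC2: 32/84 = 0.381
  PC3: 14/84 = 0.1667

Step 3 — cumulative fraction after k components = (λ_1 + ... + λ_k) / Σ λ:
  k = 1: 38/84 = 0.4524
  k = 2: (38 + 32)/84 = 70/84 = 0.8333
  k = 3: (38 + 32 + 14)/84 = 84/84 = 1

Summary (fraction, with percent):

explained: PC1 0.4524 (45.24%), PC2 0.381 (38.1%), PC3 0.1667 (16.67%);  cumulative: 0.4524, 0.8333, 1


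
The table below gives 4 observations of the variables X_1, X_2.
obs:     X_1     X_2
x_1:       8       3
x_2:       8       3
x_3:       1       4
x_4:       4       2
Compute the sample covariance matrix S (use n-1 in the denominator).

Step 1 — column means:
  mean(X_1) = (8 + 8 + 1 + 4) / 4 = 21/4 = 5.25
  mean(X_2) = (3 + 3 + 4 + 2) / 4 = 12/4 = 3

Step 2 — sample covariance S[i,j] = (1/(n-1)) · Σ_k (x_{k,i} - mean_i) · (x_{k,j} - mean_j), with n-1 = 3.
  S[X_1,X_1] = ((2.75)·(2.75) + (2.75)·(2.75) + (-4.25)·(-4.25) + (-1.25)·(-1.25)) / 3 = 34.75/3 = 11.5833
  S[X_1,X_2] = ((2.75)·(0) + (2.75)·(0) + (-4.25)·(1) + (-1.25)·(-1)) / 3 = -3/3 = -1
  S[X_2,X_2] = ((0)·(0) + (0)·(0) + (1)·(1) + (-1)·(-1)) / 3 = 2/3 = 0.6667

S is symmetric (S[j,i] = S[i,j]). Assembling:

S = [[11.5833, -1],
 [-1, 0.6667]]


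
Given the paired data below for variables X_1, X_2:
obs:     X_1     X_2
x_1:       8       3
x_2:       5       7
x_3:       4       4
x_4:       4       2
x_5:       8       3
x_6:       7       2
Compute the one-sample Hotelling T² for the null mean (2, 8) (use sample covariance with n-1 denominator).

Step 1 — sample mean vector:
  mean(X_1) = (8 + 5 + 4 + 4 + 8 + 7) / 6 = 36/6 = 6
  mean(X_2) = (3 + 7 + 4 + 2 + 3 + 2) / 6 = 21/6 = 3.5
  x̄ = (6, 3.5),  deviation x̄ - mu_0 = (6, 3.5) - (2, 8) = (4, -4.5).

Step 2 — sample covariance matrix, S[i,j] = (1/(n-1)) · Σ_k (x_{k,i} - mean_i) · (x_{k,j} - mean_j), divisor n-1 = 5:
  S[X_1,X_1] = ((2)·(2) + (-1)·(-1) + (-2)·(-2) + (-2)·(-2) + (2)·(2) + (1)·(1)) / 5 = 18/5 = 3.6
  S[X_1,X_2] = ((2)·(-0.5) + (-1)·(3.5) + (-2)·(0.5) + (-2)·(-1.5) + (2)·(-0.5) + (1)·(-1.5)) / 5 = -5/5 = -1
  S[X_2,X_2] = ((-0.5)·(-0.5) + (3.5)·(3.5) + (0.5)·(0.5) + (-1.5)·(-1.5) + (-0.5)·(-0.5) + (-1.5)·(-1.5)) / 5 = 17.5/5 = 3.5
  S = [[3.6, -1],
 [-1, 3.5]].

Step 3 — invert S. det(S) = 3.6·3.5 - (-1)² = 11.6.
  S^{-1} = (1/det) · [[d, -b], [-b, a]] = [[0.3017, 0.0862],
 [0.0862, 0.3103]].

Step 4 — quadratic form (x̄ - mu_0)^T · S^{-1} · (x̄ - mu_0):
  S^{-1} · (x̄ - mu_0) = (0.819, -1.0517),
  (x̄ - mu_0)^T · [...] = (4)·(0.819) + (-4.5)·(-1.0517) = 8.0086.

Step 5 — scale by n: T² = 6 · 8.0086 = 48.0517.

T² ≈ 48.0517


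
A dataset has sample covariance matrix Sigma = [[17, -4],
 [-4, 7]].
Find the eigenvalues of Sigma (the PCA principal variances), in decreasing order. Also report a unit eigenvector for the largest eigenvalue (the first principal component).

Step 1 — characteristic polynomial of 2×2 Sigma:
  det(Sigma - λI) = λ² - trace · λ + det = 0.
  trace = 17 + 7 = 24, det = 17·7 - (-4)² = 103.
Step 2 — discriminant:
  Δ = trace² - 4·det = 576 - 412 = 164.
Step 3 — eigenvalues:
  λ = (trace ± √Δ)/2 = (24 ± 12.8062)/2,
  λ_1 = 18.4031,  λ_2 = 5.5969.

Step 4 — unit eigenvector for λ_1: solve (Sigma - λ_1 I)v = 0. First row:
  (17 - 18.4031)·v_x + (-4)·v_y = 0, i.e. (-1.4031)·v_x + (-4)·v_y = 0,
  so v ∝ (b, λ_1 - a) = (-4, 1.4031); multiply by -1 so the first entry is positive: u = (4, -1.4031).
  ||u|| = √((4)² + (-1.4031)²) = √(17.9688) ≈ 4.239,
  v_1 = u/||u|| ≈ (0.9436, -0.331) (||v_1|| = 1).

λ_1 = 18.4031,  λ_2 = 5.5969;  v_1 ≈ (0.9436, -0.331)


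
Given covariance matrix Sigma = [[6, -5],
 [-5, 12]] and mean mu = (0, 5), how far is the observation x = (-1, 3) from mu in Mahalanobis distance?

Step 1 — centre the observation: (x - mu) = (-1, -2).

Step 2 — invert Sigma. det(Sigma) = 6·12 - (-5)² = 47.
  Sigma^{-1} = (1/det) · [[d, -b], [-b, a]] = [[0.2553, 0.1064],
 [0.1064, 0.1277]].

Step 3 — form the quadratic (x - mu)^T · Sigma^{-1} · (x - mu):
  Sigma^{-1} · (x - mu) = (-0.4681, -0.3617).
  (x - mu)^T · [Sigma^{-1} · (x - mu)] = (-1)·(-0.4681) + (-2)·(-0.3617) = 1.1915.

Step 4 — take square root: d = √(1.1915) ≈ 1.0916.

d(x, mu) = √(1.1915) ≈ 1.0916


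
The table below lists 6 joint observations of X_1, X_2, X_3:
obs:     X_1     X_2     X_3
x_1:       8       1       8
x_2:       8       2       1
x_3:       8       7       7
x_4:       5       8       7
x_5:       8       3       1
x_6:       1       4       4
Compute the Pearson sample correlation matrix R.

Step 1 — column means:
  mean(X_1) = (8 + 8 + 8 + 5 + 8 + 1) / 6 = 38/6 = 6.3333
  mean(X_2) = (1 + 2 + 7 + 8 + 3 + 4) / 6 = 25/6 = 4.1667
  mean(X_3) = (8 + 1 + 7 + 7 + 1 + 4) / 6 = 28/6 = 4.6667

Step 2 — sample variances and covariances s[i,j] = (1/(n-1)) · Σ_k (x_{k,i} - mean_i) · (x_{k,j} - mean_j), with n-1 = 5:
  s[X_1,X_1] = ((1.6667)·(1.6667) + (1.6667)·(1.6667) + (1.6667)·(1.6667) + (-1.3333)·(-1.3333) + (1.6667)·(1.6667) + (-5.3333)·(-5.3333)) / 5 = 41.3333/5 = 8.2667
  s[X_1,X_2] = ((1.6667)·(-3.1667) + (1.6667)·(-2.1667) + (1.6667)·(2.8333) + (-1.3333)·(3.8333) + (1.6667)·(-1.1667) + (-5.3333)·(-0.1667)) / 5 = -10.3333/5 = -2.0667
  s[X_1,X_3] = ((1.6667)·(3.3333) + (1.6667)·(-3.6667) + (1.6667)·(2.3333) + (-1.3333)·(2.3333) + (1.6667)·(-3.6667) + (-5.3333)·(-0.6667)) / 5 = -2.3333/5 = -0.4667
  s[X_2,X_2] = ((-3.1667)·(-3.1667) + (-2.1667)·(-2.1667) + (2.8333)·(2.8333) + (3.8333)·(3.8333) + (-1.1667)·(-1.1667) + (-0.1667)·(-0.1667)) / 5 = 38.8333/5 = 7.7667
  s[X_2,X_3] = ((-3.1667)·(3.3333) + (-2.1667)·(-3.6667) + (2.8333)·(2.3333) + (3.8333)·(2.3333) + (-1.1667)·(-3.6667) + (-0.1667)·(-0.6667)) / 5 = 17.3333/5 = 3.4667
  s[X_3,X_3] = ((3.3333)·(3.3333) + (-3.6667)·(-3.6667) + (2.3333)·(2.3333) + (2.3333)·(2.3333) + (-3.6667)·(-3.6667) + (-0.6667)·(-0.6667)) / 5 = 49.3333/5 = 9.8667
  Sample standard deviations s_i = √(s[i,i]):
  s(X_1) = √(8.2667) = 2.8752
  s(X_2) = √(7.7667) = 2.7869
  s(X_3) = √(9.8667) = 3.1411

Step 3 — r_{ij} = s_{ij} / (s_i · s_j):
  r[X_1,X_1] = 1 (diagonal).
  r[X_1,X_2] = -2.0667 / (2.8752 · 2.7869) = -2.0667 / 8.0128 = -0.2579
  r[X_1,X_3] = -0.4667 / (2.8752 · 3.1411) = -0.4667 / 9.0313 = -0.0517
  r[X_2,X_2] = 1 (diagonal).
  r[X_2,X_3] = 3.4667 / (2.7869 · 3.1411) = 3.4667 / 8.7539 = 0.396
  r[X_3,X_3] = 1 (diagonal).

R is symmetric with unit diagonal. Assembling:

R = [[1, -0.2579, -0.0517],
 [-0.2579, 1, 0.396],
 [-0.0517, 0.396, 1]]


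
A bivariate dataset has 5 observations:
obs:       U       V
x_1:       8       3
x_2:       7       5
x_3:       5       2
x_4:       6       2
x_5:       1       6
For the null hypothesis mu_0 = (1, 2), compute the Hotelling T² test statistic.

Step 1 — sample mean vector:
  mean(U) = (8 + 7 + 5 + 6 + 1) / 5 = 27/5 = 5.4
  mean(V) = (3 + 5 + 2 + 2 + 6) / 5 = 18/5 = 3.6
  x̄ = (5.4, 3.6),  deviation x̄ - mu_0 = (5.4, 3.6) - (1, 2) = (4.4, 1.6).

Step 2 — sample covariance matrix, S[i,j] = (1/(n-1)) · Σ_k (x_{k,i} - mean_i) · (x_{k,j} - mean_j), divisor n-1 = 4:
  S[U,U] = ((2.6)·(2.6) + (1.6)·(1.6) + (-0.4)·(-0.4) + (0.6)·(0.6) + (-4.4)·(-4.4)) / 4 = 29.2/4 = 7.3
  S[U,V] = ((2.6)·(-0.6) + (1.6)·(1.4) + (-0.4)·(-1.6) + (0.6)·(-1.6) + (-4.4)·(2.4)) / 4 = -10.2/4 = -2.55
  S[V,V] = ((-0.6)·(-0.6) + (1.4)·(1.4) + (-1.6)·(-1.6) + (-1.6)·(-1.6) + (2.4)·(2.4)) / 4 = 13.2/4 = 3.3
  S = [[7.3, -2.55],
 [-2.55, 3.3]].

Step 3 — invert S. det(S) = 7.3·3.3 - (-2.55)² = 17.5875.
  S^{-1} = (1/det) · [[d, -b], [-b, a]] = [[0.1876, 0.145],
 [0.145, 0.4151]].

Step 4 — quadratic form (x̄ - mu_0)^T · S^{-1} · (x̄ - mu_0):
  S^{-1} · (x̄ - mu_0) = (1.0576, 1.3021),
  (x̄ - mu_0)^T · [...] = (4.4)·(1.0576) + (1.6)·(1.3021) = 6.7366.

Step 5 — scale by n: T² = 5 · 6.7366 = 33.683.

T² ≈ 33.683


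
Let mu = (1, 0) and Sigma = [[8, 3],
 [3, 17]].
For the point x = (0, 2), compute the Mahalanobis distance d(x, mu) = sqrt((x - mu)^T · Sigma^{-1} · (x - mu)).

Step 1 — centre the observation: (x - mu) = (-1, 2).

Step 2 — invert Sigma. det(Sigma) = 8·17 - (3)² = 127.
  Sigma^{-1} = (1/det) · [[d, -b], [-b, a]] = [[0.1339, -0.0236],
 [-0.0236, 0.063]].

Step 3 — form the quadratic (x - mu)^T · Sigma^{-1} · (x - mu):
  Sigma^{-1} · (x - mu) = (-0.1811, 0.1496).
  (x - mu)^T · [Sigma^{-1} · (x - mu)] = (-1)·(-0.1811) + (2)·(0.1496) = 0.4803.

Step 4 — take square root: d = √(0.4803) ≈ 0.693.

d(x, mu) = √(0.4803) ≈ 0.693


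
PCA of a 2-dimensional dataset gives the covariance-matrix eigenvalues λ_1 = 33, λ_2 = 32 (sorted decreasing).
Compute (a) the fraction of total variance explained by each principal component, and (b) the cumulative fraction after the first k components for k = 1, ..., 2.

Step 1 — total variance = trace(Sigma) = Σ λ_i = 33 + 32 = 65.

Step 2 — fraction explained by component i = λ_i / Σ λ:
  PC1: 33/65 = 0.5077
  PC2: 32/65 = 0.4923

Step 3 — cumulative fraction after k components = (λ_1 + ... + λ_k) / Σ λ:
  k = 1: 33/65 = 0.5077
  k = 2: (33 + 32)/65 = 65/65 = 1

Summary (fraction, with percent):

explained: PC1 0.5077 (50.77%), PC2 0.4923 (49.23%);  cumulative: 0.5077, 1


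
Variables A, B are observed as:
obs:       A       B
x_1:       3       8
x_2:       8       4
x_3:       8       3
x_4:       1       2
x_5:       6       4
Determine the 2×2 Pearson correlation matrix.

Step 1 — column means:
  mean(A) = (3 + 8 + 8 + 1 + 6) / 5 = 26/5 = 5.2
  mean(B) = (8 + 4 + 3 + 2 + 4) / 5 = 21/5 = 4.2

Step 2 — sample variances and covariances s[i,j] = (1/(n-1)) · Σ_k (x_{k,i} - mean_i) · (x_{k,j} - mean_j), with n-1 = 4:
  s[A,A] = ((-2.2)·(-2.2) + (2.8)·(2.8) + (2.8)·(2.8) + (-4.2)·(-4.2) + (0.8)·(0.8)) / 4 = 38.8/4 = 9.7
  s[A,B] = ((-2.2)·(3.8) + (2.8)·(-0.2) + (2.8)·(-1.2) + (-4.2)·(-2.2) + (0.8)·(-0.2)) / 4 = -3.2/4 = -0.8
  s[B,B] = ((3.8)·(3.8) + (-0.2)·(-0.2) + (-1.2)·(-1.2) + (-2.2)·(-2.2) + (-0.2)·(-0.2)) / 4 = 20.8/4 = 5.2
  Sample standard deviations s_i = √(s[i,i]):
  s(A) = √(9.7) = 3.1145
  s(B) = √(5.2) = 2.2804

Step 3 — r_{ij} = s_{ij} / (s_i · s_j):
  r[A,A] = 1 (diagonal).
  r[A,B] = -0.8 / (3.1145 · 2.2804) = -0.8 / 7.1021 = -0.1126
  r[B,B] = 1 (diagonal).

R is symmetric with unit diagonal. Assembling:

R = [[1, -0.1126],
 [-0.1126, 1]]


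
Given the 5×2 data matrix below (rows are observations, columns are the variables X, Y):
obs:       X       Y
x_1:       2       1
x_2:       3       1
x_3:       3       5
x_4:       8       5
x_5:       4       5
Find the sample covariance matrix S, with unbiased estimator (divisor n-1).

Step 1 — column means:
  mean(X) = (2 + 3 + 3 + 8 + 4) / 5 = 20/5 = 4
  mean(Y) = (1 + 1 + 5 + 5 + 5) / 5 = 17/5 = 3.4

Step 2 — sample covariance S[i,j] = (1/(n-1)) · Σ_k (x_{k,i} - mean_i) · (x_{k,j} - mean_j), with n-1 = 4.
  S[X,X] = ((-2)·(-2) + (-1)·(-1) + (-1)·(-1) + (4)·(4) + (0)·(0)) / 4 = 22/4 = 5.5
  S[X,Y] = ((-2)·(-2.4) + (-1)·(-2.4) + (-1)·(1.6) + (4)·(1.6) + (0)·(1.6)) / 4 = 12/4 = 3
  S[Y,Y] = ((-2.4)·(-2.4) + (-2.4)·(-2.4) + (1.6)·(1.6) + (1.6)·(1.6) + (1.6)·(1.6)) / 4 = 19.2/4 = 4.8

S is symmetric (S[j,i] = S[i,j]). Assembling:

S = [[5.5, 3],
 [3, 4.8]]


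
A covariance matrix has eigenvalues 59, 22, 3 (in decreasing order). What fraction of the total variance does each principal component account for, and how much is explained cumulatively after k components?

Step 1 — total variance = trace(Sigma) = Σ λ_i = 59 + 22 + 3 = 84.

Step 2 — fraction explained by component i = λ_i / Σ λ:
  PC1: 59/84 = 0.7024
  PC2: 22/84 = 0.2619
  PC3: 3/84 = 0.0357

Step 3 — cumulative fraction after k components = (λ_1 + ... + λ_k) / Σ λ:
  k = 1: 59/84 = 0.7024
  k = 2: (59 + 22)/84 = 81/84 = 0.9643
  k = 3: (59 + 22 + 3)/84 = 84/84 = 1

Summary (fraction, with percent):

explained: PC1 0.7024 (70.24%), PC2 0.2619 (26.19%), PC3 0.0357 (3.57%);  cumulative: 0.7024, 0.9643, 1


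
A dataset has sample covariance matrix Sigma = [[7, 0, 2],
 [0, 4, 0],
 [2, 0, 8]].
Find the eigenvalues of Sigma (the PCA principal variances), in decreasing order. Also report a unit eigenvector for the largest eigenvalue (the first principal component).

Step 1 — characteristic polynomial p(λ) = det(λI - Sigma) = λ³ - tr·λ² + c_1·λ - det, where tr = trace, c_1 = sum of the principal 2×2 minors, det = det(Sigma):
  tr = 7 + 4 + 8 = 19,
  c_1 = (7·4 - (0)²) + (7·8 - (2)²) + (4·8 - (0)²) = 28 + 52 + 32 = 112,
  det = 7·(4·8 - (0)²) - (0)·((0)·8 - (0)·(2)) + (2)·((0)·(0) - 4·(2)) = 7·(32) - (0)·(0) + (2)·(-8) = 208.
  So p(λ) = λ³ - 19λ² + 112λ - 208.
Step 2 — look for an integer root (rational root theorem: any rational root is an integer divisor of 208). Testing λ = 4:
  p(4) = 64 - 304 + 448 - 208 = 0  ✓
  Dividing out (λ - 4): p(λ) = (λ - 4)(λ² - 15λ + 52).
Step 3 — remaining eigenvalues from the quadratic λ² - 15λ + 52 = 0:
  Δ = 15² - 4·52 = 225 - 208 = 17,  λ = (15 ± √17)/2 = (15 ± 4.1231)/2 ≈ 9.5616 or 5.4384.
  Sorted: λ_1 = 9.5616,  λ_2 = 5.4384,  λ_3 = 4  (check: sum = 19 = tr ✓).

Step 4 — unit eigenvector for λ_1 ≈ 9.5616: v spans the null space of (Sigma - λ_1 I), whose rows are
  r_1 = (-2.5616, 0, 2),  r_2 = (0, -5.5616, 0),  r_3 = (2, 0, -1.5616).
  v is orthogonal to every row, so take v ∝ r_1 × r_2 = ((0)·(0) - (2)·(-5.5616), (2)·(0) - (-2.5616)·(0), (-2.5616)·(-5.5616) - (0)·(0)) ≈ (11.1231, 0, 14.2462).
  Let u = (11.1231, 0, 14.2462).
  ||u|| = √((11.1231)² + (0)² + (14.2462)²) = √(326.678) ≈ 18.0742,  v_1 = u/||u|| ≈ (0.6154, 0, 0.7882) (||v_1|| = 1).

λ_1 = 9.5616,  λ_2 = 5.4384,  λ_3 = 4;  v_1 ≈ (0.6154, 0, 0.7882)


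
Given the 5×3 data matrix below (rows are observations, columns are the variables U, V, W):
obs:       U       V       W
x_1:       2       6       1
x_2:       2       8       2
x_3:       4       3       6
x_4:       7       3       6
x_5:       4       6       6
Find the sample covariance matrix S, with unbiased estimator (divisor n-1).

Step 1 — column means:
  mean(U) = (2 + 2 + 4 + 7 + 4) / 5 = 19/5 = 3.8
  mean(V) = (6 + 8 + 3 + 3 + 6) / 5 = 26/5 = 5.2
  mean(W) = (1 + 2 + 6 + 6 + 6) / 5 = 21/5 = 4.2

Step 2 — sample covariance S[i,j] = (1/(n-1)) · Σ_k (x_{k,i} - mean_i) · (x_{k,j} - mean_j), with n-1 = 4.
  S[U,U] = ((-1.8)·(-1.8) + (-1.8)·(-1.8) + (0.2)·(0.2) + (3.2)·(3.2) + (0.2)·(0.2)) / 4 = 16.8/4 = 4.2
  S[U,V] = ((-1.8)·(0.8) + (-1.8)·(2.8) + (0.2)·(-2.2) + (3.2)·(-2.2) + (0.2)·(0.8)) / 4 = -13.8/4 = -3.45
  S[U,W] = ((-1.8)·(-3.2) + (-1.8)·(-2.2) + (0.2)·(1.8) + (3.2)·(1.8) + (0.2)·(1.8)) / 4 = 16.2/4 = 4.05
  S[V,V] = ((0.8)·(0.8) + (2.8)·(2.8) + (-2.2)·(-2.2) + (-2.2)·(-2.2) + (0.8)·(0.8)) / 4 = 18.8/4 = 4.7
  S[V,W] = ((0.8)·(-3.2) + (2.8)·(-2.2) + (-2.2)·(1.8) + (-2.2)·(1.8) + (0.8)·(1.8)) / 4 = -15.2/4 = -3.8
  S[W,W] = ((-3.2)·(-3.2) + (-2.2)·(-2.2) + (1.8)·(1.8) + (1.8)·(1.8) + (1.8)·(1.8)) / 4 = 24.8/4 = 6.2

S is symmetric (S[j,i] = S[i,j]). Assembling:

S = [[4.2, -3.45, 4.05],
 [-3.45, 4.7, -3.8],
 [4.05, -3.8, 6.2]]


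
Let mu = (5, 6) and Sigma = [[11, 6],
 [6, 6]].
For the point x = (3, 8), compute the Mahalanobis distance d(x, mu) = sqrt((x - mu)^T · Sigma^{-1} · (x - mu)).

Step 1 — centre the observation: (x - mu) = (-2, 2).

Step 2 — invert Sigma. det(Sigma) = 11·6 - (6)² = 30.
  Sigma^{-1} = (1/det) · [[d, -b], [-b, a]] = [[0.2, -0.2],
 [-0.2, 0.3667]].

Step 3 — form the quadratic (x - mu)^T · Sigma^{-1} · (x - mu):
  Sigma^{-1} · (x - mu) = (-0.8, 1.1333).
  (x - mu)^T · [Sigma^{-1} · (x - mu)] = (-2)·(-0.8) + (2)·(1.1333) = 3.8667.

Step 4 — take square root: d = √(3.8667) ≈ 1.9664.

d(x, mu) = √(3.8667) ≈ 1.9664


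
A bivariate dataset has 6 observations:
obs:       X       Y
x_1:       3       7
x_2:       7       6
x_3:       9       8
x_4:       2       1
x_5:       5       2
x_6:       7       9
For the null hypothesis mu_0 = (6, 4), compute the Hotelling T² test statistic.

Step 1 — sample mean vector:
  mean(X) = (3 + 7 + 9 + 2 + 5 + 7) / 6 = 33/6 = 5.5
  mean(Y) = (7 + 6 + 8 + 1 + 2 + 9) / 6 = 33/6 = 5.5
  x̄ = (5.5, 5.5),  deviation x̄ - mu_0 = (5.5, 5.5) - (6, 4) = (-0.5, 1.5).

Step 2 — sample covariance matrix, S[i,j] = (1/(n-1)) · Σ_k (x_{k,i} - mean_i) · (x_{k,j} - mean_j), divisor n-1 = 5:
  S[X,X] = ((-2.5)·(-2.5) + (1.5)·(1.5) + (3.5)·(3.5) + (-3.5)·(-3.5) + (-0.5)·(-0.5) + (1.5)·(1.5)) / 5 = 35.5/5 = 7.1
  S[X,Y] = ((-2.5)·(1.5) + (1.5)·(0.5) + (3.5)·(2.5) + (-3.5)·(-4.5) + (-0.5)·(-3.5) + (1.5)·(3.5)) / 5 = 28.5/5 = 5.7
  S[Y,Y] = ((1.5)·(1.5) + (0.5)·(0.5) + (2.5)·(2.5) + (-4.5)·(-4.5) + (-3.5)·(-3.5) + (3.5)·(3.5)) / 5 = 53.5/5 = 10.7
  S = [[7.1, 5.7],
 [5.7, 10.7]].

Step 3 — invert S. det(S) = 7.1·10.7 - (5.7)² = 43.48.
  S^{-1} = (1/det) · [[d, -b], [-b, a]] = [[0.2461, -0.1311],
 [-0.1311, 0.1633]].

Step 4 — quadratic form (x̄ - mu_0)^T · S^{-1} · (x̄ - mu_0):
  S^{-1} · (x̄ - mu_0) = (-0.3197, 0.3105),
  (x̄ - mu_0)^T · [...] = (-0.5)·(-0.3197) + (1.5)·(0.3105) = 0.6256.

Step 5 — scale by n: T² = 6 · 0.6256 = 3.7534.

T² ≈ 3.7534


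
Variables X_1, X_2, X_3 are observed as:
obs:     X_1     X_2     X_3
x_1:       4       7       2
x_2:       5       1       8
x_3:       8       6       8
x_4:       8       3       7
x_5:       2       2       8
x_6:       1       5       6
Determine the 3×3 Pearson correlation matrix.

Step 1 — column means:
  mean(X_1) = (4 + 5 + 8 + 8 + 2 + 1) / 6 = 28/6 = 4.6667
  mean(X_2) = (7 + 1 + 6 + 3 + 2 + 5) / 6 = 24/6 = 4
  mean(X_3) = (2 + 8 + 8 + 7 + 8 + 6) / 6 = 39/6 = 6.5

Step 2 — sample variances and covariances s[i,j] = (1/(n-1)) · Σ_k (x_{k,i} - mean_i) · (x_{k,j} - mean_j), with n-1 = 5:
  s[X_1,X_1] = ((-0.6667)·(-0.6667) + (0.3333)·(0.3333) + (3.3333)·(3.3333) + (3.3333)·(3.3333) + (-2.6667)·(-2.6667) + (-3.6667)·(-3.6667)) / 5 = 43.3333/5 = 8.6667
  s[X_1,X_2] = ((-0.6667)·(3) + (0.3333)·(-3) + (3.3333)·(2) + (3.3333)·(-1) + (-2.6667)·(-2) + (-3.6667)·(1)) / 5 = 2/5 = 0.4
  s[X_1,X_3] = ((-0.6667)·(-4.5) + (0.3333)·(1.5) + (3.3333)·(1.5) + (3.3333)·(0.5) + (-2.6667)·(1.5) + (-3.6667)·(-0.5)) / 5 = 8/5 = 1.6
  s[X_2,X_2] = ((3)·(3) + (-3)·(-3) + (2)·(2) + (-1)·(-1) + (-2)·(-2) + (1)·(1)) / 5 = 28/5 = 5.6
  s[X_2,X_3] = ((3)·(-4.5) + (-3)·(1.5) + (2)·(1.5) + (-1)·(0.5) + (-2)·(1.5) + (1)·(-0.5)) / 5 = -19/5 = -3.8
  s[X_3,X_3] = ((-4.5)·(-4.5) + (1.5)·(1.5) + (1.5)·(1.5) + (0.5)·(0.5) + (1.5)·(1.5) + (-0.5)·(-0.5)) / 5 = 27.5/5 = 5.5
  Sample standard deviations s_i = √(s[i,i]):
  s(X_1) = √(8.6667) = 2.9439
  s(X_2) = √(5.6) = 2.3664
  s(X_3) = √(5.5) = 2.3452

Step 3 — r_{ij} = s_{ij} / (s_i · s_j):
  r[X_1,X_1] = 1 (diagonal).
  r[X_1,X_2] = 0.4 / (2.9439 · 2.3664) = 0.4 / 6.9666 = 0.0574
  r[X_1,X_3] = 1.6 / (2.9439 · 2.3452) = 1.6 / 6.9041 = 0.2317
  r[X_2,X_2] = 1 (diagonal).
  r[X_2,X_3] = -3.8 / (2.3664 · 2.3452) = -3.8 / 5.5498 = -0.6847
  r[X_3,X_3] = 1 (diagonal).

R is symmetric with unit diagonal. Assembling:

R = [[1, 0.0574, 0.2317],
 [0.0574, 1, -0.6847],
 [0.2317, -0.6847, 1]]


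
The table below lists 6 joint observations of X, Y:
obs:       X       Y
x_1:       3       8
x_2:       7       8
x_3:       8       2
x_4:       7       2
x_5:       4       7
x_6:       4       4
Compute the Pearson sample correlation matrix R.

Step 1 — column means:
  mean(X) = (3 + 7 + 8 + 7 + 4 + 4) / 6 = 33/6 = 5.5
  mean(Y) = (8 + 8 + 2 + 2 + 7 + 4) / 6 = 31/6 = 5.1667

Step 2 — sample variances and covariances s[i,j] = (1/(n-1)) · Σ_k (x_{k,i} - mean_i) · (x_{k,j} - mean_j), with n-1 = 5:
  s[X,X] = ((-2.5)·(-2.5) + (1.5)·(1.5) + (2.5)·(2.5) + (1.5)·(1.5) + (-1.5)·(-1.5) + (-1.5)·(-1.5)) / 5 = 21.5/5 = 4.3
  s[X,Y] = ((-2.5)·(2.8333) + (1.5)·(2.8333) + (2.5)·(-3.1667) + (1.5)·(-3.1667) + (-1.5)·(1.8333) + (-1.5)·(-1.1667)) / 5 = -16.5/5 = -3.3
  s[Y,Y] = ((2.8333)·(2.8333) + (2.8333)·(2.8333) + (-3.1667)·(-3.1667) + (-3.1667)·(-3.1667) + (1.8333)·(1.8333) + (-1.1667)·(-1.1667)) / 5 = 40.8333/5 = 8.1667
  Sample standard deviations s_i = √(s[i,i]):
  s(X) = √(4.3) = 2.0736
  s(Y) = √(8.1667) = 2.8577

Step 3 — r_{ij} = s_{ij} / (s_i · s_j):
  r[X,X] = 1 (diagonal).
  r[X,Y] = -3.3 / (2.0736 · 2.8577) = -3.3 / 5.9259 = -0.5569
  r[Y,Y] = 1 (diagonal).

R is symmetric with unit diagonal. Assembling:

R = [[1, -0.5569],
 [-0.5569, 1]]


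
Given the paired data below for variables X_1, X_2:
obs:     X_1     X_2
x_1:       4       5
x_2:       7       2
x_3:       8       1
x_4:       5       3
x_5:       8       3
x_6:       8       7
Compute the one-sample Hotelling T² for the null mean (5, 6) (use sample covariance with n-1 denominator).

Step 1 — sample mean vector:
  mean(X_1) = (4 + 7 + 8 + 5 + 8 + 8) / 6 = 40/6 = 6.6667
  mean(X_2) = (5 + 2 + 1 + 3 + 3 + 7) / 6 = 21/6 = 3.5
  x̄ = (6.6667, 3.5),  deviation x̄ - mu_0 = (6.6667, 3.5) - (5, 6) = (1.6667, -2.5).

Step 2 — sample covariance matrix, S[i,j] = (1/(n-1)) · Σ_k (x_{k,i} - mean_i) · (x_{k,j} - mean_j), divisor n-1 = 5:
  S[X_1,X_1] = ((-2.6667)·(-2.6667) + (0.3333)·(0.3333) + (1.3333)·(1.3333) + (-1.6667)·(-1.6667) + (1.3333)·(1.3333) + (1.3333)·(1.3333)) / 5 = 15.3333/5 = 3.0667
  S[X_1,X_2] = ((-2.6667)·(1.5) + (0.3333)·(-1.5) + (1.3333)·(-2.5) + (-1.6667)·(-0.5) + (1.3333)·(-0.5) + (1.3333)·(3.5)) / 5 = -3/5 = -0.6
  S[X_2,X_2] = ((1.5)·(1.5) + (-1.5)·(-1.5) + (-2.5)·(-2.5) + (-0.5)·(-0.5) + (-0.5)·(-0.5) + (3.5)·(3.5)) / 5 = 23.5/5 = 4.7
  S = [[3.0667, -0.6],
 [-0.6, 4.7]].

Step 3 — invert S. det(S) = 3.0667·4.7 - (-0.6)² = 14.0533.
  S^{-1} = (1/det) · [[d, -b], [-b, a]] = [[0.3344, 0.0427],
 [0.0427, 0.2182]].

Step 4 — quadratic form (x̄ - mu_0)^T · S^{-1} · (x̄ - mu_0):
  S^{-1} · (x̄ - mu_0) = (0.4507, -0.4744),
  (x̄ - mu_0)^T · [...] = (1.6667)·(0.4507) + (-2.5)·(-0.4744) = 1.9371.

Step 5 — scale by n: T² = 6 · 1.9371 = 11.6224.

T² ≈ 11.6224


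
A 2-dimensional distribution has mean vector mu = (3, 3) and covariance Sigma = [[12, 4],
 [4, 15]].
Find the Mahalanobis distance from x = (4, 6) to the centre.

Step 1 — centre the observation: (x - mu) = (1, 3).

Step 2 — invert Sigma. det(Sigma) = 12·15 - (4)² = 164.
  Sigma^{-1} = (1/det) · [[d, -b], [-b, a]] = [[0.0915, -0.0244],
 [-0.0244, 0.0732]].

Step 3 — form the quadratic (x - mu)^T · Sigma^{-1} · (x - mu):
  Sigma^{-1} · (x - mu) = (0.0183, 0.1951).
  (x - mu)^T · [Sigma^{-1} · (x - mu)] = (1)·(0.0183) + (3)·(0.1951) = 0.6037.

Step 4 — take square root: d = √(0.6037) ≈ 0.777.

d(x, mu) = √(0.6037) ≈ 0.777


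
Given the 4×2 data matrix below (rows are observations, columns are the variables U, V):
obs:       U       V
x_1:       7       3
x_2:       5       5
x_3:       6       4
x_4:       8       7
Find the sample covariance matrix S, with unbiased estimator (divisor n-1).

Step 1 — column means:
  mean(U) = (7 + 5 + 6 + 8) / 4 = 26/4 = 6.5
  mean(V) = (3 + 5 + 4 + 7) / 4 = 19/4 = 4.75

Step 2 — sample covariance S[i,j] = (1/(n-1)) · Σ_k (x_{k,i} - mean_i) · (x_{k,j} - mean_j), with n-1 = 3.
  S[U,U] = ((0.5)·(0.5) + (-1.5)·(-1.5) + (-0.5)·(-0.5) + (1.5)·(1.5)) / 3 = 5/3 = 1.6667
  S[U,V] = ((0.5)·(-1.75) + (-1.5)·(0.25) + (-0.5)·(-0.75) + (1.5)·(2.25)) / 3 = 2.5/3 = 0.8333
  S[V,V] = ((-1.75)·(-1.75) + (0.25)·(0.25) + (-0.75)·(-0.75) + (2.25)·(2.25)) / 3 = 8.75/3 = 2.9167

S is symmetric (S[j,i] = S[i,j]). Assembling:

S = [[1.6667, 0.8333],
 [0.8333, 2.9167]]


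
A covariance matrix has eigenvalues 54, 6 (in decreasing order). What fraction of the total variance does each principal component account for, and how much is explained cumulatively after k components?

Step 1 — total variance = trace(Sigma) = Σ λ_i = 54 + 6 = 60.

Step 2 — fraction explained by component i = λ_i / Σ λ:
  PC1: 54/60 = 0.9
  PC2: 6/60 = 0.1

Step 3 — cumulative fraction after k components = (λ_1 + ... + λ_k) / Σ λ:
  k = 1: 54/60 = 0.9
  k = 2: (54 + 6)/60 = 60/60 = 1

Summary (fraction, with percent):

explained: PC1 0.9 (90%), PC2 0.1 (10%);  cumulative: 0.9, 1


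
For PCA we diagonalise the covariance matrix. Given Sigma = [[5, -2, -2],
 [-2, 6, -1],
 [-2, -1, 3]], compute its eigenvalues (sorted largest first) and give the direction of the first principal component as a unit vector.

Step 1 — characteristic polynomial p(λ) = det(λI - Sigma) = λ³ - tr·λ² + c_1·λ - det, where tr = trace, c_1 = sum of the principal 2×2 minors, det = det(Sigma):
  tr = 5 + 6 + 3 = 14,
  c_1 = (5·6 - (-2)²) + (5·3 - (-2)²) + (6·3 - (-1)²) = 26 + 11 + 17 = 54,
  det = 5·(6·3 - (-1)²) - (-2)·((-2)·3 - (-1)·(-2)) + (-2)·((-2)·(-1) - 6·(-2)) = 5·(17) - (-2)·(-8) + (-2)·(14) = 41.
  So p(λ) = λ³ - 14λ² + 54λ - 41.
Step 2 — look for an integer root (rational root theorem: any rational root is an integer divisor of 41). Testing λ = 1:
  p(1) = 1 - 14 + 54 - 41 = 0  ✓
  Dividing out (λ - 1): p(λ) = (λ - 1)(λ² - 13λ + 41).
Step 3 — remaining eigenvalues from the quadratic λ² - 13λ + 41 = 0:
  Δ = 13² - 4·41 = 169 - 164 = 5,  λ = (13 ± √5)/2 = (13 ± 2.2361)/2 ≈ 7.618 or 5.382.
  Sorted: λ_1 = 7.618,  λ_2 = 5.382,  λ_3 = 1  (check: sum = 14 = tr ✓).

Step 4 — unit eigenvector for λ_1 ≈ 7.618: v spans the null space of (Sigma - λ_1 I), whose rows are
  r_1 = (-2.618, -2, -2),  r_2 = (-2, -1.618, -1),  r_3 = (-2, -1, -4.618).
  v is orthogonal to every row, so take v ∝ r_1 × r_2 = ((-2)·(-1) - (-2)·(-1.618), (-2)·(-2) - (-2.618)·(-1), (-2.618)·(-1.618) - (-2)·(-2)) ≈ (-1.2361, 1.382, 0.2361).
  Rescale (multiply by -1 so the first nonzero entry is positive): u = (1.2361, -1.382, -0.2361).
  ||u|| = √((1.2361)² + (-1.382)² + (-0.2361)²) = √(3.4934) ≈ 1.8691,  v_1 = u/||u|| ≈ (0.6613, -0.7394, -0.1263) (||v_1|| = 1).

λ_1 = 7.618,  λ_2 = 5.382,  λ_3 = 1;  v_1 ≈ (0.6613, -0.7394, -0.1263)


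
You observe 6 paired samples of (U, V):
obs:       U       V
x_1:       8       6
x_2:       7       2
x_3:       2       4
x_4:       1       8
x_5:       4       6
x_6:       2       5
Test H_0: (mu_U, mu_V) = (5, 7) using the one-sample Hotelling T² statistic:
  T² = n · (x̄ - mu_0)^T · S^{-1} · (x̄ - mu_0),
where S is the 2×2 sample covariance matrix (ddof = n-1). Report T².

Step 1 — sample mean vector:
  mean(U) = (8 + 7 + 2 + 1 + 4 + 2) / 6 = 24/6 = 4
  mean(V) = (6 + 2 + 4 + 8 + 6 + 5) / 6 = 31/6 = 5.1667
  x̄ = (4, 5.1667),  deviation x̄ - mu_0 = (4, 5.1667) - (5, 7) = (-1, -1.8333).

Step 2 — sample covariance matrix, S[i,j] = (1/(n-1)) · Σ_k (x_{k,i} - mean_i) · (x_{k,j} - mean_j), divisor n-1 = 5:
  S[U,U] = ((4)·(4) + (3)·(3) + (-2)·(-2) + (-3)·(-3) + (0)·(0) + (-2)·(-2)) / 5 = 42/5 = 8.4
  S[U,V] = ((4)·(0.8333) + (3)·(-3.1667) + (-2)·(-1.1667) + (-3)·(2.8333) + (0)·(0.8333) + (-2)·(-0.1667)) / 5 = -12/5 = -2.4
  S[V,V] = ((0.8333)·(0.8333) + (-3.1667)·(-3.1667) + (-1.1667)·(-1.1667) + (2.8333)·(2.8333) + (0.8333)·(0.8333) + (-0.1667)·(-0.1667)) / 5 = 20.8333/5 = 4.1667
  S = [[8.4, -2.4],
 [-2.4, 4.1667]].

Step 3 — invert S. det(S) = 8.4·4.1667 - (-2.4)² = 29.24.
  S^{-1} = (1/det) · [[d, -b], [-b, a]] = [[0.1425, 0.0821],
 [0.0821, 0.2873]].

Step 4 — quadratic form (x̄ - mu_0)^T · S^{-1} · (x̄ - mu_0):
  S^{-1} · (x̄ - mu_0) = (-0.293, -0.6088),
  (x̄ - mu_0)^T · [...] = (-1)·(-0.293) + (-1.8333)·(-0.6088) = 1.409.

Step 5 — scale by n: T² = 6 · 1.409 = 8.4542.

T² ≈ 8.4542


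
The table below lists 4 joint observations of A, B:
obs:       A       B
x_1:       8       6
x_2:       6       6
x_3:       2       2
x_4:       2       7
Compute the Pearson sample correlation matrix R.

Step 1 — column means:
  mean(A) = (8 + 6 + 2 + 2) / 4 = 18/4 = 4.5
  mean(B) = (6 + 6 + 2 + 7) / 4 = 21/4 = 5.25

Step 2 — sample variances and covariances s[i,j] = (1/(n-1)) · Σ_k (x_{k,i} - mean_i) · (x_{k,j} - mean_j), with n-1 = 3:
  s[A,A] = ((3.5)·(3.5) + (1.5)·(1.5) + (-2.5)·(-2.5) + (-2.5)·(-2.5)) / 3 = 27/3 = 9
  s[A,B] = ((3.5)·(0.75) + (1.5)·(0.75) + (-2.5)·(-3.25) + (-2.5)·(1.75)) / 3 = 7.5/3 = 2.5
  s[B,B] = ((0.75)·(0.75) + (0.75)·(0.75) + (-3.25)·(-3.25) + (1.75)·(1.75)) / 3 = 14.75/3 = 4.9167
  Sample standard deviations s_i = √(s[i,i]):
  s(A) = √(9) = 3
  s(B) = √(4.9167) = 2.2174

Step 3 — r_{ij} = s_{ij} / (s_i · s_j):
  r[A,A] = 1 (diagonal).
  r[A,B] = 2.5 / (3 · 2.2174) = 2.5 / 6.6521 = 0.3758
  r[B,B] = 1 (diagonal).

R is symmetric with unit diagonal. Assembling:

R = [[1, 0.3758],
 [0.3758, 1]]
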